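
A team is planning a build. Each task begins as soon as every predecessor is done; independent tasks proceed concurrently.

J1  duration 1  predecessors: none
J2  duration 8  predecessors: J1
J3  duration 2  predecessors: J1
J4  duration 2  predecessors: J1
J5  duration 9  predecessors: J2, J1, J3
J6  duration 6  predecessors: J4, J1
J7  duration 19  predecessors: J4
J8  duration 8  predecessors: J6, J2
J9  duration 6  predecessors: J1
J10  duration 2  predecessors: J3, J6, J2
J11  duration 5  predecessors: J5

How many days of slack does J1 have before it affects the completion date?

0

Critical path: J1→J2→J5→J11 = 1+8+9+5 = 23, so the finish is 23 days.
The longest chain containing J1 totals 23 days.
Float = 23 − 23 = 0.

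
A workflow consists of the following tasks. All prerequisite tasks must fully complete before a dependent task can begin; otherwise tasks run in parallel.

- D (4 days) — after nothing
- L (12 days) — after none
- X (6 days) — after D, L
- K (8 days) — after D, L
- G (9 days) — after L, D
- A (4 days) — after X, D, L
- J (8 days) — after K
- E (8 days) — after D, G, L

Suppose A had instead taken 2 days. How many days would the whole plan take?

29

The binding path is L→G→E = 12+9+8 = 29; finish at 29 days.
A has 7 days of float (longest path through it is 22).
No other chain overtakes it, so the finish is 29 days.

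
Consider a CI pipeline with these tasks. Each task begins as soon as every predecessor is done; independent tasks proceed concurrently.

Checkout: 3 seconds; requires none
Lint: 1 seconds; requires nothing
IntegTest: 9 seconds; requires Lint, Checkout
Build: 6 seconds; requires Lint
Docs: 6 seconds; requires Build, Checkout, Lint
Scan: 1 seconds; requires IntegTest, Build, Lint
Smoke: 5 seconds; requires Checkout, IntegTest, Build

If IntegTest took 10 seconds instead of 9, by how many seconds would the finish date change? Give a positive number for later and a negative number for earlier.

1

Critical path before the change: Checkout→IntegTest→Smoke = 3+9+5 = 17 giving 17 seconds.
IntegTest is on the critical path; changing it to 10 makes that path 18 seconds.
No other chain overtakes it, so the finish is 18 seconds.
Change in finish: 18 − 17 = +1 seconds.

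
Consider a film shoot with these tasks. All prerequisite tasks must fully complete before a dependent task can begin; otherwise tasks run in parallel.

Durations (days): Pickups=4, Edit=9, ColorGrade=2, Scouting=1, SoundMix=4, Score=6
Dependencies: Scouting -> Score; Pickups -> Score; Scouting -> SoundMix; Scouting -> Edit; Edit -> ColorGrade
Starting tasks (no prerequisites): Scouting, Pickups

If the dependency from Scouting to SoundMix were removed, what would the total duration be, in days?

With the dependency in place, Scouting→Edit→ColorGrade = 1+9+2 = 12 sets the finish at 12 days.
Without Scouting→SoundMix, SoundMix's earliest start moves from 1 to 0.
The longest chain is now Scouting→Edit→ColorGrade = 1+9+2 = 12, so the job takes 12 days.

12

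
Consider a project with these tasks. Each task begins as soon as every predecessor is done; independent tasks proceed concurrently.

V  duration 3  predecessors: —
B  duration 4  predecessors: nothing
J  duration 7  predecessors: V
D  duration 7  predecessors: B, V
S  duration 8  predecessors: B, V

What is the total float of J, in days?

2

Critical path: B→S = 4+8 = 12, so the finish is 12 days.
The longest chain containing J totals 10 days.
So J can slip 12 − 10 = 2 days.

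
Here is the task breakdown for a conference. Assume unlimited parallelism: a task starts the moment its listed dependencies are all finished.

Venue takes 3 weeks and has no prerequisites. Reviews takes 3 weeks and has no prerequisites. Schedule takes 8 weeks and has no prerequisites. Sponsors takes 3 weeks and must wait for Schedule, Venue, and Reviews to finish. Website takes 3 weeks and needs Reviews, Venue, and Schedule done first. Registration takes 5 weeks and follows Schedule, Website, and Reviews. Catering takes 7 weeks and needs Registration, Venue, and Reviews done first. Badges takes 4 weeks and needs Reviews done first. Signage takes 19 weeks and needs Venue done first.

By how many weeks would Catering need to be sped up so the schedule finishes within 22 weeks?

1

Current finish: 23 weeks; target: 22.
Catering is on every critical path, so each week cut from Catering cuts the finish by one (this holds down to a finish of 22).
Need 23 − 22 = 1 week off Catering → Catering becomes 6 weeks, finish becomes 22.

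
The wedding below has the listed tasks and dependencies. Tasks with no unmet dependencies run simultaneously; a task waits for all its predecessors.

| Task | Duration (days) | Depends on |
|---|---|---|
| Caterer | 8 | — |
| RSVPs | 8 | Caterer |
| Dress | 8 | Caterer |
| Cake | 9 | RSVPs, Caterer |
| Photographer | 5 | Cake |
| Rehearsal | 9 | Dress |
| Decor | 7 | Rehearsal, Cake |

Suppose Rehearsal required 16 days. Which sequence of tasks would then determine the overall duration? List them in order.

Caterer, Dress, Rehearsal, Decor

Actual critical path: Caterer→Dress→Rehearsal→Decor = 8+8+9+7 = 32 ⇒ 32 days.
Rehearsal is on the critical path; changing it to 16 makes that path 39 days.
That remains the longest chain; total 39 days.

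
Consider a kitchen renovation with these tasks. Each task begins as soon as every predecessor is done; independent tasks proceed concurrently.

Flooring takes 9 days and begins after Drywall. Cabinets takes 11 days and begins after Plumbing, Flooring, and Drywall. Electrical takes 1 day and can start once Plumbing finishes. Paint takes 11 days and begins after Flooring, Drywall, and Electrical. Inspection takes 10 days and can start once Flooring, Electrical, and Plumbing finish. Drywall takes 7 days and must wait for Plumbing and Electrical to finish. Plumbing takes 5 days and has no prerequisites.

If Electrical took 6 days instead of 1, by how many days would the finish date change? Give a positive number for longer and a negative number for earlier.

As given, the longest chain is Plumbing→Electrical→Drywall→Flooring→Cabinets = 5+1+7+9+11 = 33, so the finish is 33 days.
Electrical is on the critical path; changing it to 6 makes that path 38 days.
No other chain overtakes it, so the finish is 38 days.
Change in finish: 38 − 33 = +5 days.

5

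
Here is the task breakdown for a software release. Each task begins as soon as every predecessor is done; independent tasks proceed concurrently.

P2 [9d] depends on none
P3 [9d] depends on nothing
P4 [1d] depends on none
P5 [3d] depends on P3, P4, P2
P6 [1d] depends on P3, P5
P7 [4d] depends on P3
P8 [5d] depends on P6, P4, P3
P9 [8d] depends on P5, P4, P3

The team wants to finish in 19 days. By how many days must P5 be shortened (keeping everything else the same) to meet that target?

1

Current finish: 20 days; target: 19.
P5 is on every critical path, so each day cut from P5 cuts the finish by one (this holds down to a finish of 18).
Need 20 − 19 = 1 day off P5 → P5 becomes 2 days, finish becomes 19.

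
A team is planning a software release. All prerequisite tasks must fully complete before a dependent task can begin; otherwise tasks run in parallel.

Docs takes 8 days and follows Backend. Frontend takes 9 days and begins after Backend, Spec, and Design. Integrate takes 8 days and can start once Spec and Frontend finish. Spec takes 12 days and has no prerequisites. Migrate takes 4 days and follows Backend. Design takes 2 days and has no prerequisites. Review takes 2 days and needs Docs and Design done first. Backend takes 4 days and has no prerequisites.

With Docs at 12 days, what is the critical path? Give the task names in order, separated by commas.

Critical path before the change: Spec→Frontend→Integrate = 12+9+8 = 29 giving 29 days.
Docs is off the critical path — its longest chain is 14 days, giving 15 of slack.
That remains the longest chain; total 29 days.

Spec, Frontend, Integrate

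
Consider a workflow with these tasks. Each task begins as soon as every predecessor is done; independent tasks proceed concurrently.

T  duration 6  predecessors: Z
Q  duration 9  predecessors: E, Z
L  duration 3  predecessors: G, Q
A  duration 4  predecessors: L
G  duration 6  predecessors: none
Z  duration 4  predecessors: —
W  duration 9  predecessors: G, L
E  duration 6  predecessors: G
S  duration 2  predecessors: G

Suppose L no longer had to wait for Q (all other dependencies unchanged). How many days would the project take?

21

Before: longest chain G→E→Q→L→W = 6+6+9+3+9 = 33, finish 33.
Without Q→L, L's earliest start moves from 21 to 6.
After: G→E→Q = 6+6+9 = 21 → 21 days.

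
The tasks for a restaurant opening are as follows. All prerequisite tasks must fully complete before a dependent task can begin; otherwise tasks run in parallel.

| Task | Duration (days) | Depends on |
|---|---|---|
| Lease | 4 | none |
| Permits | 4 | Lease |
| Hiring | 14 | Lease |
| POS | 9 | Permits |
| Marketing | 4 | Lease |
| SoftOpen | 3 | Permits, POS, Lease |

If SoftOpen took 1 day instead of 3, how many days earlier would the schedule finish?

The binding path is Lease→Permits→POS→SoftOpen = 4+4+9+3 = 20; finish at 20 days.
SoftOpen lies on that path, so at 1 day the path becomes 18 days.
The critical path is still Lease→Permits→POS→SoftOpen; finish is now 18 days.
Change in finish: 18 − 20 = -2 days.

2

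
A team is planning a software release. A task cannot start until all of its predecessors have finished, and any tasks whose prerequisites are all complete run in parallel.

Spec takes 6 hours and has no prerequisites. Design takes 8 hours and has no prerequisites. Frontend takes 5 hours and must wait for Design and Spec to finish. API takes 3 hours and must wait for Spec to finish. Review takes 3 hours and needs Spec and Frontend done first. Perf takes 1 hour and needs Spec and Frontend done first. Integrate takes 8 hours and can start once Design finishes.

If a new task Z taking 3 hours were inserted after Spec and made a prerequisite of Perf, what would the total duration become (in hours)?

16

Originally the project takes 16 hours.
With Z inserted, Perf now waits for max(Spec, Frontend, Z).
New critical path: Design→Frontend→Review = 8+5+3 = 16 ⇒ 16 hours.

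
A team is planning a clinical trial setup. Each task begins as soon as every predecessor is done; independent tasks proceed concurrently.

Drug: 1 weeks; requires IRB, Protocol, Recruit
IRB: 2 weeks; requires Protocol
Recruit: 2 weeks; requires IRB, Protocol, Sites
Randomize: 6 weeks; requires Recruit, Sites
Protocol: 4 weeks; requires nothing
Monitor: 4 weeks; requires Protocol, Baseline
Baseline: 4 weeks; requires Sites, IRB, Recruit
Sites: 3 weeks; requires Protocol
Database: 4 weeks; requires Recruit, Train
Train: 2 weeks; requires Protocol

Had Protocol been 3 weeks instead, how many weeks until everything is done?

16

The binding path is Protocol→Sites→Recruit→Baseline→Monitor = 4+3+2+4+4 = 17; finish at 17 weeks.
Since Protocol is critical, the -1 change carries straight to that chain (now 16 weeks).
No other chain overtakes it, so the finish is 16 weeks.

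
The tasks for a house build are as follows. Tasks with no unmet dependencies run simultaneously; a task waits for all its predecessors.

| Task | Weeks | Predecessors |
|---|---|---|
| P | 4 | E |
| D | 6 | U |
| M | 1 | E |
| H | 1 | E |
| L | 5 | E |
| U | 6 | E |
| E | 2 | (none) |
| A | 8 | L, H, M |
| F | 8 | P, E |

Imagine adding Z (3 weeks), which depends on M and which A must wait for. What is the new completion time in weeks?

Originally the project takes 15 weeks.
With Z inserted, A now waits for max(L, H, M, Z).
New critical path: E→L→A = 2+5+8 = 15 ⇒ 15 weeks.

15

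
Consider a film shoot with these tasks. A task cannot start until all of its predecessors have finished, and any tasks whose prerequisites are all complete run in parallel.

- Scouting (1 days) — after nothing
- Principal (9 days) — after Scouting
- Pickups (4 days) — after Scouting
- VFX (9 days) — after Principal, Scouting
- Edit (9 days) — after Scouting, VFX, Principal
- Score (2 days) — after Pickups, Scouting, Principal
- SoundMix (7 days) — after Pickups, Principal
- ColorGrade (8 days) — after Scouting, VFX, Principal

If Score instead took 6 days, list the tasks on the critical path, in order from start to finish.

Baseline: Scouting→Principal→VFX→Edit = 1+9+9+9 = 28 → 28 days.
The longest path through Score is only 12 days, so Score has float 16.
The critical path is still Scouting→Principal→VFX→Edit; finish is now 28 days.

Scouting, Principal, VFX, Edit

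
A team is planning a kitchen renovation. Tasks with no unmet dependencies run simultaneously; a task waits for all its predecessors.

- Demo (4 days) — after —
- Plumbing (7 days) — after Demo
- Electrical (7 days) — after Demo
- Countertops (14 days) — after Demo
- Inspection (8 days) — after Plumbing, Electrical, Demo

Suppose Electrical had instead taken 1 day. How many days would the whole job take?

19

Baseline: Demo→Electrical→Inspection = 4+7+8 = 19 → 19 days.
Since Electrical is critical, the -6 change carries straight to that chain (now 13 days).
New critical path: Demo→Plumbing→Inspection = 4+7+8 = 19 ⇒ 19 days.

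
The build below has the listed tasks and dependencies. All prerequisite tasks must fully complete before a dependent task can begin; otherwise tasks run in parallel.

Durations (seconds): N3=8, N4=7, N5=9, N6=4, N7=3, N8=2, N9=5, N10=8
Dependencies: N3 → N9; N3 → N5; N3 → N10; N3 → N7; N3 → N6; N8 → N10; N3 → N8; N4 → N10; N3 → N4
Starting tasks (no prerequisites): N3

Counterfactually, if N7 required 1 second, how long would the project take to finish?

The binding path is N3→N4→N10 = 8+7+8 = 23; finish at 23 seconds.
The longest path through N7 is only 11 seconds, so N7 has float 12.
No other chain overtakes it, so the finish is 23 seconds.

23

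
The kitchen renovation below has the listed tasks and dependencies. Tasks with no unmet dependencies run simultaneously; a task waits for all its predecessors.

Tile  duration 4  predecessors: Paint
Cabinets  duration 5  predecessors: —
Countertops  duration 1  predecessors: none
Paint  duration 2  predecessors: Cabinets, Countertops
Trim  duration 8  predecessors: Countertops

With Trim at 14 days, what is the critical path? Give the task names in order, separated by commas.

Countertops, Trim

Actual critical path: Cabinets→Paint→Tile = 5+2+4 = 11 ⇒ 11 days.
Trim is off the critical path — its longest chain is 9 days, giving 2 of slack.
The binding chain switches to Countertops→Trim = 1+14 = 15; finish 15 days.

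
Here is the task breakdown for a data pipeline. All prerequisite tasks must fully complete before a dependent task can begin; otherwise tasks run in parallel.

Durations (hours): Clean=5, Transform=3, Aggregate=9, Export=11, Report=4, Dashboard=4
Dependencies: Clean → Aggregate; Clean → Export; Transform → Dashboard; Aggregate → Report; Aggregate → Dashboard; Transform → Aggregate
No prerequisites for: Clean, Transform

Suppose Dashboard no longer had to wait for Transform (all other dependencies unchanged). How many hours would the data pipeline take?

With the dependency in place, Clean→Aggregate→Report = 5+9+4 = 18 sets the finish at 18 hours.
Dropping Transform→Dashboard doesn't change Dashboard's earliest start (14); another predecessor still binds.
The longest chain is now Clean→Aggregate→Report = 5+9+4 = 18, so the data pipeline takes 18 hours.

18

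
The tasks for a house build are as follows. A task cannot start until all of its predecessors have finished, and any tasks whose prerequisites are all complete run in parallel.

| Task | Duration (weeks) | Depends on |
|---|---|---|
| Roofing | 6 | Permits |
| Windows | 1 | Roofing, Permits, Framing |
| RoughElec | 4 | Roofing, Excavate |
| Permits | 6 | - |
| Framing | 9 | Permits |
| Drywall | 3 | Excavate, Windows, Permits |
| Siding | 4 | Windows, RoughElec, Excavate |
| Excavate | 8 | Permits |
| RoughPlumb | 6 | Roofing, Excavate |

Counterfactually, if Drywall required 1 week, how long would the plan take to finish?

Critical path before the change: Permits→Excavate→RoughElec→Siding = 6+8+4+4 = 22 giving 22 weeks.
The longest path through Drywall is only 19 weeks, so Drywall has float 3.
The critical path is still Permits→Excavate→RoughElec→Siding; finish is now 22 weeks.

22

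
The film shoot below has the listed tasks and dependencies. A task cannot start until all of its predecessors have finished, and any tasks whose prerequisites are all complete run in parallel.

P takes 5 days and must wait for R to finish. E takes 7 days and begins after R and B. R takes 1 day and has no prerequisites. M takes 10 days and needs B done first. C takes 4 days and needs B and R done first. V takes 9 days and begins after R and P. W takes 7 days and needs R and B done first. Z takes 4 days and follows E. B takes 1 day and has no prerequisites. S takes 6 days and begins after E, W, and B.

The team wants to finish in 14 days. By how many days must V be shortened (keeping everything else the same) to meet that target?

Current finish: 15 days; target: 14.
V is on every critical path, so each day cut from V cuts the finish by one (this holds down to a finish of 14).
Need 15 − 14 = 1 day off V → V becomes 8 days, finish becomes 14.

1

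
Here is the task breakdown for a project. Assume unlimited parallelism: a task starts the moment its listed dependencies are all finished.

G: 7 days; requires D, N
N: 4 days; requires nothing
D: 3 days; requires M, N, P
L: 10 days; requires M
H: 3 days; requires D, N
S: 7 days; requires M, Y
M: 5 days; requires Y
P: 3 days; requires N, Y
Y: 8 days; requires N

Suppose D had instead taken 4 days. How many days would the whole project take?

Critical path before the change: N→Y→M→D→G = 4+8+5+3+7 = 27 giving 27 days.
Since D is critical, the +1 change carries straight to that chain (now 28 days).
The critical path is still N→Y→M→D→G; finish is now 28 days.

28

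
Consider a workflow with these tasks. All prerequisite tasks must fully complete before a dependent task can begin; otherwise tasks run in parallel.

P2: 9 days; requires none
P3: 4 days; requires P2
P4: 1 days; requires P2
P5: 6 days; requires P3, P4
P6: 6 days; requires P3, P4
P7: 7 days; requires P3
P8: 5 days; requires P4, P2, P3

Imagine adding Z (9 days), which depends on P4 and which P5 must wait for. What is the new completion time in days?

25

Originally the workflow takes 20 days.
With Z inserted, P5 now waits for max(P3, P4, Z).
New critical path: P2→P4→Z→P5 = 9+1+9+6 = 25 ⇒ 25 days.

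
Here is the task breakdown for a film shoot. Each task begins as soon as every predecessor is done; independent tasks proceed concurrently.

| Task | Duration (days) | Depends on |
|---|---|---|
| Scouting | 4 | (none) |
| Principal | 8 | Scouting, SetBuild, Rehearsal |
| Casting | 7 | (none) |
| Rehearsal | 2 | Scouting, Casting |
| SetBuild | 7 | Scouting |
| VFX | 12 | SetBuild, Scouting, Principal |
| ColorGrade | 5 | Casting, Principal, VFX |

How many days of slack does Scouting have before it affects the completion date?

Scouting→SetBuild→Principal→VFX→ColorGrade = 4+7+8+12+5 = 36 sets the makespan at 36 days.
Longest path through Scouting: 36 days (earliest finish 4, latest finish 4).
Slack of Scouting = 0 − 0 = 0 days.

0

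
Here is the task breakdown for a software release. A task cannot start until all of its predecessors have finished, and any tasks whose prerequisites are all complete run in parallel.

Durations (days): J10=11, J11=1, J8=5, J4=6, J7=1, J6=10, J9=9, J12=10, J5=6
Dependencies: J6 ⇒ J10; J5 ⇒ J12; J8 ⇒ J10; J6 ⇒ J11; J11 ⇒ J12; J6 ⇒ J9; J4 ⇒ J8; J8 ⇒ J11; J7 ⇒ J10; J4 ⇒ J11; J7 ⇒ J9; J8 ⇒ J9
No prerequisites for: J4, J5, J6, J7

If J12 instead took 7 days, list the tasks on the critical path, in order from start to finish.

J4, J8, J10

Actual critical path: J4→J8→J11→J12 = 6+5+1+10 = 22 ⇒ 22 days.
Since J12 is critical, the -3 change carries straight to that chain (now 19 days).
New critical path: J4→J8→J10 = 6+5+11 = 22 ⇒ 22 days.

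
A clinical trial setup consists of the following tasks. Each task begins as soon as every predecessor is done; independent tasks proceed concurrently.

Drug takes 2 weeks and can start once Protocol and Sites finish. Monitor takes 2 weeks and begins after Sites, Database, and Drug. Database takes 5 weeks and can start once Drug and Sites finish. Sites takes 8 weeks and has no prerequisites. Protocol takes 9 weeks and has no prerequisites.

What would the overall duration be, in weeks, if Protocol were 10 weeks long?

As given, the longest chain is Protocol→Drug→Database→Monitor = 9+2+5+2 = 18, so the finish is 18 weeks.
Protocol is on the critical path; changing it to 10 makes that path 19 weeks.
No other chain overtakes it, so the finish is 19 weeks.

19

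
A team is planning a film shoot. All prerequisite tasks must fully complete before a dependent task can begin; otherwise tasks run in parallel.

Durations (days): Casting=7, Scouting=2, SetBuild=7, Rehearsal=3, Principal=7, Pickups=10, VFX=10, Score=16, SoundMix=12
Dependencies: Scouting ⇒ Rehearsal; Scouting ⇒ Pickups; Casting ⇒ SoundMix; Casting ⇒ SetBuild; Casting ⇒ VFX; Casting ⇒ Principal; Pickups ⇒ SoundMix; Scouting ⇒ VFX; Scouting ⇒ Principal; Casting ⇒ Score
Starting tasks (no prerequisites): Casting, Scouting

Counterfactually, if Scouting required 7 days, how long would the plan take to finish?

Critical path before the change: Scouting→Pickups→SoundMix = 2+10+12 = 24 giving 24 days.
Scouting lies on that path, so at 7 days the path becomes 29 days.
No other chain overtakes it, so the finish is 29 days.

29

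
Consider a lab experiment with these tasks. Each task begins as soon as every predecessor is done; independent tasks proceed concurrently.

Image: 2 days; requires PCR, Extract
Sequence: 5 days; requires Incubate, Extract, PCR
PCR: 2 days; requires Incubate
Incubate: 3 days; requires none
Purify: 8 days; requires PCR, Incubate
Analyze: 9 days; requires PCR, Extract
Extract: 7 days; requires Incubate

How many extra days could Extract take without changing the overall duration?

Incubate→Extract→Analyze = 3+7+9 = 19 sets the makespan at 19 days.
Extract finishes as early as 10 and must finish by 10.
Slack of Extract = 3 − 3 = 0 days.

0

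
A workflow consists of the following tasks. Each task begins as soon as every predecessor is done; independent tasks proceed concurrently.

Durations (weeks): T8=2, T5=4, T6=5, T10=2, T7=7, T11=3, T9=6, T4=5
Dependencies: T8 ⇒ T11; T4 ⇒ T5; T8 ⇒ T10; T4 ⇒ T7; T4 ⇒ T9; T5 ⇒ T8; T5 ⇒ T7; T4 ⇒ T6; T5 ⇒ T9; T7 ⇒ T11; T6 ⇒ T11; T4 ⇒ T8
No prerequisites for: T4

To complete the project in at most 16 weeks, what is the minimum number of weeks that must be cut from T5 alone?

Current finish: 19 weeks; target: 16.
T5 is on every critical path, so each week cut from T5 cuts the finish by one (this holds down to a finish of 16).
Need 19 − 16 = 3 weeks off T5 → T5 becomes 1 week, finish becomes 16.

3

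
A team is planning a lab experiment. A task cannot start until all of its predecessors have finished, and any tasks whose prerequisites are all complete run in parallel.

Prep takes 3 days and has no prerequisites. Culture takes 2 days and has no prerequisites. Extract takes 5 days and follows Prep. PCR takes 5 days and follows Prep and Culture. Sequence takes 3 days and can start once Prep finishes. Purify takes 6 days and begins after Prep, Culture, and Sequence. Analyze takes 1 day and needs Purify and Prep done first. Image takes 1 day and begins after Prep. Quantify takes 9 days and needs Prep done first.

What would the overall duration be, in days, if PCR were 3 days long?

The binding path is Prep→Sequence→Purify→Analyze = 3+3+6+1 = 13; finish at 13 days.
PCR is off the critical path — its longest chain is 8 days, giving 5 of slack.
That remains the longest chain; total 13 days.

13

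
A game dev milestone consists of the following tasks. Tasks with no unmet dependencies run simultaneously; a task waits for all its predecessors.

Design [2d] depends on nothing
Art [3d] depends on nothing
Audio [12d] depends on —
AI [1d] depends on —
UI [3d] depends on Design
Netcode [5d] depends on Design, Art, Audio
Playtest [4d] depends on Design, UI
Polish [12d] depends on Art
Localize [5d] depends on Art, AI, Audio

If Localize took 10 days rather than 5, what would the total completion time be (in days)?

22

As given, the longest chain is Audio→Localize = 12+5 = 17, so the finish is 17 days.
Since Localize is critical, the +5 change carries straight to that chain (now 22 days).
The critical path is still Audio→Localize; finish is now 22 days.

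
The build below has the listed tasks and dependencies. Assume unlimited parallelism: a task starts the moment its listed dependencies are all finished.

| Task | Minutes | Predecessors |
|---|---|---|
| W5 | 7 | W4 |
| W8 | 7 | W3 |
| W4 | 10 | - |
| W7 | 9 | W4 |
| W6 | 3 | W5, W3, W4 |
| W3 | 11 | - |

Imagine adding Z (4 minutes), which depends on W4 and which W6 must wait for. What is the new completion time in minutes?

Originally the build takes 20 minutes.
With Z inserted, W6 now waits for max(W5, W3, W4, Z).
New critical path: W4→W5→W6 = 10+7+3 = 20 ⇒ 20 minutes.

20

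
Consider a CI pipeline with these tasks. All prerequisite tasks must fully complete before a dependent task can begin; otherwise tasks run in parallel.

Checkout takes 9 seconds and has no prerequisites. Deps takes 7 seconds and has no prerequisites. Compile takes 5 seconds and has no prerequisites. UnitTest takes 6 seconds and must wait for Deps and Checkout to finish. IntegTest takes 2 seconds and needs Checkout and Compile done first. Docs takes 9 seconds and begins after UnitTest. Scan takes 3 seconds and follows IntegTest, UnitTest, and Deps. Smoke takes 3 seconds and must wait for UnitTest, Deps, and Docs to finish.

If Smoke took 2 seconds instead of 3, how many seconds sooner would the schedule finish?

Baseline: Checkout→UnitTest→Docs→Smoke = 9+6+9+3 = 27 → 27 seconds.
Since Smoke is critical, the -1 change carries straight to that chain (now 26 seconds).
The critical path is still Checkout→UnitTest→Docs→Smoke; finish is now 26 seconds.
Change in finish: 26 − 27 = -1 seconds.

1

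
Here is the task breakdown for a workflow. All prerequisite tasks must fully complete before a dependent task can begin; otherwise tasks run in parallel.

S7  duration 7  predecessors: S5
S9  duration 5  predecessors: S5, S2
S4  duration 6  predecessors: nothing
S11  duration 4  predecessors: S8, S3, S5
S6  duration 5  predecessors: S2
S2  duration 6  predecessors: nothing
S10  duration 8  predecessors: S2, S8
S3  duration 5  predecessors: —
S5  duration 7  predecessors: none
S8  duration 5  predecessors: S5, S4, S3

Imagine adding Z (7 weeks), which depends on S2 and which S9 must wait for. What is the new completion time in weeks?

Originally the plan takes 20 weeks.
With Z inserted, S9 now waits for max(S5, S2, Z).
New critical path: S5→S8→S10 = 7+5+8 = 20 ⇒ 20 weeks.

20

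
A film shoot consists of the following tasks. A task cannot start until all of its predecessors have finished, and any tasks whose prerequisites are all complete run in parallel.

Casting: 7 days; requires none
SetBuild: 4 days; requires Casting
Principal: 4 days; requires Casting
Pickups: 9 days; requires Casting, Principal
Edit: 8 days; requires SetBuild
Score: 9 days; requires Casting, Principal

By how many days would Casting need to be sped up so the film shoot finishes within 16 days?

4

Current finish: 20 days; target: 16.
Casting is on every critical path, so each day cut from Casting cuts the finish by one (this holds down to a finish of 14).
Need 20 − 16 = 4 days off Casting → Casting becomes 3 days, finish becomes 16.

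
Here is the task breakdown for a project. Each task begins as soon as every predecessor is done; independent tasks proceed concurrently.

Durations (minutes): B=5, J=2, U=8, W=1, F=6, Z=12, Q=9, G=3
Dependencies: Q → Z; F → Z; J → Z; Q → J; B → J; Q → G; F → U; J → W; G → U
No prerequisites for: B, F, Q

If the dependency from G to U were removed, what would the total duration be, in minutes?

Before: longest chain Q→J→Z = 9+2+12 = 23, finish 23.
Without G→U, U's earliest start moves from 12 to 6.
After: Q→J→Z = 9+2+12 = 23 → 23 minutes.

23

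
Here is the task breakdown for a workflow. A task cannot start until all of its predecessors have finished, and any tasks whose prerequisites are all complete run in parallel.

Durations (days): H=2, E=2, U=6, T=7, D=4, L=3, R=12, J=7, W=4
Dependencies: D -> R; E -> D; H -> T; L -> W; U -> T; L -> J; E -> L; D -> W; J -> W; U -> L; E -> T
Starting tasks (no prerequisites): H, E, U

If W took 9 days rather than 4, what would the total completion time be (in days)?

Critical path before the change: U→L→J→W = 6+3+7+4 = 20 giving 20 days.
Since W is critical, the +5 change carries straight to that chain (now 25 days).
The critical path is still U→L→J→W; finish is now 25 days.

25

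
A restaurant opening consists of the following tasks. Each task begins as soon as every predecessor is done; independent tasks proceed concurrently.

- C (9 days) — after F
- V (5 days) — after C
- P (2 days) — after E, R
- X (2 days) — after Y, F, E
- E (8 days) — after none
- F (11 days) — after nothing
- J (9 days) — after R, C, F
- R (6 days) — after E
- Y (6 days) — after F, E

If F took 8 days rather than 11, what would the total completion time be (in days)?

The binding path is F→C→J = 11+9+9 = 29; finish at 29 days.
F lies on that path, so at 8 days the path becomes 26 days.
No other chain overtakes it, so the finish is 26 days.

26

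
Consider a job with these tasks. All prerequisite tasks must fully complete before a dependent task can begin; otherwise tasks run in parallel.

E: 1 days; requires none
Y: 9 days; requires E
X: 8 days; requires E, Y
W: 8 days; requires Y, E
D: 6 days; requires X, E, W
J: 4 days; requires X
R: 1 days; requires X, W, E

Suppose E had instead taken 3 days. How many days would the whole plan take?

26

Actual critical path: E→Y→X→D = 1+9+8+6 = 24 ⇒ 24 days.
Since E is critical, the +2 change carries straight to that chain (now 26 days).
The critical path is still E→Y→X→D; finish is now 26 days.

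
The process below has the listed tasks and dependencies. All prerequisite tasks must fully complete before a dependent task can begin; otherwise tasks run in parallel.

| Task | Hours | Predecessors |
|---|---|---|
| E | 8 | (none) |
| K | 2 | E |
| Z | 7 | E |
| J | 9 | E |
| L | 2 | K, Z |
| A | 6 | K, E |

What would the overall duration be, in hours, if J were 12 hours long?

20

As given, the longest chain is E→J = 8+9 = 17, so the finish is 17 hours.
J lies on that path, so at 12 hours the path becomes 20 hours.
No other chain overtakes it, so the finish is 20 hours.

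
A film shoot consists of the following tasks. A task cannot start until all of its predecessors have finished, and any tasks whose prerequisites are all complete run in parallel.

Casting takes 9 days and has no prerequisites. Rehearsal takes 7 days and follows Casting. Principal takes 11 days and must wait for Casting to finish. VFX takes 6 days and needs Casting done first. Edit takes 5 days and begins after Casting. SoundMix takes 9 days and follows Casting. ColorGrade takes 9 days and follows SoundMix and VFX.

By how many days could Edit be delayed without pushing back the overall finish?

Critical path: Casting→SoundMix→ColorGrade = 9+9+9 = 27, so the finish is 27 days.
Edit finishes as early as 14 and must finish by 27.
So Edit can slip 27 − 14 = 13 days.

13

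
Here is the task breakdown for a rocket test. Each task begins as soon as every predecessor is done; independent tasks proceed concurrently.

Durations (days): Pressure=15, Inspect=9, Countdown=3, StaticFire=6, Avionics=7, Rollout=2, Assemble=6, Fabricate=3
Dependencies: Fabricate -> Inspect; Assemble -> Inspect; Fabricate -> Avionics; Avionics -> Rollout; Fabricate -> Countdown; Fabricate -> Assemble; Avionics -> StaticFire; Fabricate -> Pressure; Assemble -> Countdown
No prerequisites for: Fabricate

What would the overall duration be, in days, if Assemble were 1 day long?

18

As given, the longest chain is Fabricate→Assemble→Inspect = 3+6+9 = 18, so the finish is 18 days.
Since Assemble is critical, the -5 change carries straight to that chain (now 13 days).
Now Fabricate→Pressure = 3+15 = 18 is longest, so the finish becomes 18 days.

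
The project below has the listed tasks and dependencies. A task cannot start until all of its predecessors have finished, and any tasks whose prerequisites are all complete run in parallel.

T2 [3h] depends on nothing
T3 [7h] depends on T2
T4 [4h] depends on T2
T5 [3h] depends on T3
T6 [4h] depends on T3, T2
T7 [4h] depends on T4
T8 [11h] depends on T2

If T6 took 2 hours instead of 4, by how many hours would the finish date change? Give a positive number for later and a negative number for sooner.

Baseline: T2→T3→T6 = 3+7+4 = 14 → 14 hours.
Since T6 is critical, the -2 change carries straight to that chain (now 12 hours).
The binding chain switches to T2→T8 = 3+11 = 14; finish 14 hours.
Change in finish: 14 − 14 = +0 hours.

0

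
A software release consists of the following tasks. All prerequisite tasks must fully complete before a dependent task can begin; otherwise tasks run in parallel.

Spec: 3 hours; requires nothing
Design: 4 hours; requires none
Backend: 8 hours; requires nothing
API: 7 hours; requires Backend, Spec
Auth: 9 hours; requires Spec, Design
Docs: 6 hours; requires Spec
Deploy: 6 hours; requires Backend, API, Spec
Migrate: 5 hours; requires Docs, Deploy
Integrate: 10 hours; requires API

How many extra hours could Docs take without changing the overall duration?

12

Backend→API→Deploy→Migrate = 8+7+6+5 = 26 sets the makespan at 26 hours.
The longest chain containing Docs totals 14 hours.
So Docs can slip 21 − 9 = 12 hours.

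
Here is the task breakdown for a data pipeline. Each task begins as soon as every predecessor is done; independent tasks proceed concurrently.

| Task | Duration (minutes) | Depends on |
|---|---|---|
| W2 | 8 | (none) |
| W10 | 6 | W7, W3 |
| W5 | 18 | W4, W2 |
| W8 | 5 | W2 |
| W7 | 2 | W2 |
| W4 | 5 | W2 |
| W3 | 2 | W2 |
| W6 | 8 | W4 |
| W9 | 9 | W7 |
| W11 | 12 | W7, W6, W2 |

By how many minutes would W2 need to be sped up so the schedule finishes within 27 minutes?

Current finish: 33 minutes; target: 27.
W2 is on every critical path, so each minute cut from W2 cuts the finish by one (this holds down to a finish of 26).
Need 33 − 27 = 6 minutes off W2 → W2 becomes 2 minutes, finish becomes 27.

6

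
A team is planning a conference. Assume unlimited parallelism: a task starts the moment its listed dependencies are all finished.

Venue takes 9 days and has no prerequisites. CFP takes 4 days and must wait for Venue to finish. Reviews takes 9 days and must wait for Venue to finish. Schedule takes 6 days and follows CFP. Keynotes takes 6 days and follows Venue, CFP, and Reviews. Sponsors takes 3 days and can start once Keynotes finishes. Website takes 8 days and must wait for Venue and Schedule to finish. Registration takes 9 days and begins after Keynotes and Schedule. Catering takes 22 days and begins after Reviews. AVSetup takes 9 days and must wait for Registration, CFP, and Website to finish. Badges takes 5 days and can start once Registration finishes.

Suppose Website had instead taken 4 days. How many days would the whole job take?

42

As given, the longest chain is Venue→Reviews→Keynotes→Registration→AVSetup = 9+9+6+9+9 = 42, so the finish is 42 days.
The longest path through Website is only 36 days, so Website has float 6.
No other chain overtakes it, so the finish is 42 days.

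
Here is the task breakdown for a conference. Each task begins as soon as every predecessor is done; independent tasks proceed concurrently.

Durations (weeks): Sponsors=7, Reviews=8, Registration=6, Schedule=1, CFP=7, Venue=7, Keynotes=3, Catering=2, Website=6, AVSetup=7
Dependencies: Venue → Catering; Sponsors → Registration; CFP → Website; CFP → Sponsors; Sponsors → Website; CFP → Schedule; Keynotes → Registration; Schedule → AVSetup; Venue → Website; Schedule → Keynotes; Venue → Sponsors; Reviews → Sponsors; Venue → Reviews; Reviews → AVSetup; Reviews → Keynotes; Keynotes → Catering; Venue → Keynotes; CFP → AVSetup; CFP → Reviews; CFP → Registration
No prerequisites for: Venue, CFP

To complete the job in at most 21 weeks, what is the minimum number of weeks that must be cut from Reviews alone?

Current finish: 28 weeks; target: 21.
Reviews is on every critical path, so each week cut from Reviews cuts the finish by one (this holds down to a finish of 21).
Need 28 − 21 = 7 weeks off Reviews → Reviews becomes 1 week, finish becomes 21.

7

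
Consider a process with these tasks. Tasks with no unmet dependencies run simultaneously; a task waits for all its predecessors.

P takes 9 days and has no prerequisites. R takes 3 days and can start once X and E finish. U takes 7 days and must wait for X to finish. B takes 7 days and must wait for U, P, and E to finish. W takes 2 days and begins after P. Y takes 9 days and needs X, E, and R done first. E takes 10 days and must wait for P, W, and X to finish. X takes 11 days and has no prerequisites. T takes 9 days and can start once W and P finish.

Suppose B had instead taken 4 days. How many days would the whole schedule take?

Actual critical path: X→E→R→Y = 11+10+3+9 = 33 ⇒ 33 days.
B has 5 days of float (longest path through it is 28).
No other chain overtakes it, so the finish is 33 days.

33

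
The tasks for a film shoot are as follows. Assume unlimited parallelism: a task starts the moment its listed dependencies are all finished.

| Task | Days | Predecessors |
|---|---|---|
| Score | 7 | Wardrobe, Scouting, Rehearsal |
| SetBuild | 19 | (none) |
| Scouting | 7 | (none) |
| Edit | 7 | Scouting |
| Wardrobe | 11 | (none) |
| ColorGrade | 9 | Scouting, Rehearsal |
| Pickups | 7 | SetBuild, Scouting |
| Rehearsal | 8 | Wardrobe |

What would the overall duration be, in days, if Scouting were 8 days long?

The binding path is Wardrobe→Rehearsal→ColorGrade = 11+8+9 = 28; finish at 28 days.
Scouting has 12 days of float (longest path through it is 16).
No other chain overtakes it, so the finish is 28 days.

28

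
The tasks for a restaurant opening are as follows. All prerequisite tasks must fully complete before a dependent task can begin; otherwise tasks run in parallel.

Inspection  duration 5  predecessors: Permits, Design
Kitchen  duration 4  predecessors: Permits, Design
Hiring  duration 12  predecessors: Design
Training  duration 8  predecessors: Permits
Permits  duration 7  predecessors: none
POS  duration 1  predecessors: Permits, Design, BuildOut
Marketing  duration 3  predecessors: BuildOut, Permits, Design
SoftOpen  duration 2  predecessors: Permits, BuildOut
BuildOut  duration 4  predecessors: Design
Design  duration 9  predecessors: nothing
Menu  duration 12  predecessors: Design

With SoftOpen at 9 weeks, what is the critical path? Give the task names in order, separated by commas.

Design, BuildOut, SoftOpen

Critical path before the change: Design→Hiring = 9+12 = 21 giving 21 weeks.
The longest path through SoftOpen is only 15 weeks, so SoftOpen has float 6.
Now Design→BuildOut→SoftOpen = 9+4+9 = 22 is longest, so the finish becomes 22 weeks.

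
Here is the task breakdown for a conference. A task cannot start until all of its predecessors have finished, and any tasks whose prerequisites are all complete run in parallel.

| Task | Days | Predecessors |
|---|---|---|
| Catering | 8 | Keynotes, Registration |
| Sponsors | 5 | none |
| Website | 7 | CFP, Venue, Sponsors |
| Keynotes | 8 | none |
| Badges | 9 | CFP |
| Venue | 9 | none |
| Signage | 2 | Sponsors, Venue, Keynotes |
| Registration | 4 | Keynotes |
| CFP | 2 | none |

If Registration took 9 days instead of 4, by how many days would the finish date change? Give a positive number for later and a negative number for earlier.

As given, the longest chain is Keynotes→Registration→Catering = 8+4+8 = 20, so the finish is 20 days.
Since Registration is critical, the +5 change carries straight to that chain (now 25 days).
The critical path is still Keynotes→Registration→Catering; finish is now 25 days.
Change in finish: 25 − 20 = +5 days.

5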